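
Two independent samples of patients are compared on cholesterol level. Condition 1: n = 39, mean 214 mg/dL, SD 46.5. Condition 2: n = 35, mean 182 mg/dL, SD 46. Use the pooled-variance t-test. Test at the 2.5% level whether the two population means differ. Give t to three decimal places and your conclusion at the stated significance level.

Let group 1 = condition 1, group 2 = condition 2. H0: μ_1 = μ_2; H1: μ_1 ≠ μ_2 (two-sample pooled-variance t-test, two-sided).
s_p² = [(39−1)·46.5² + (35−1)·46²]/(39+35−2) = 2140.41
t = (214 − 182)/√[2140.41·(1/39 + 1/35)] = 2.971
df = n₁ + n₂ − 2 = 72
Two-sided p-value ≈ 0.004
Since p ≈ 0.004 < α = 0.025, reject H0; the evidence is statistically significant.

t = 2.971; reject H0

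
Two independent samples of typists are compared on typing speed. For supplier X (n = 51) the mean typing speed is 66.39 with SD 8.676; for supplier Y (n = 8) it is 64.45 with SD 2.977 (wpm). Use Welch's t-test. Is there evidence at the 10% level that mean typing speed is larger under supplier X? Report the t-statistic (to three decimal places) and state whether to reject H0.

t = 1.207; fail to reject H0

Let group 1 = supplier X, group 2 = supplier Y. H0: μ_1 = μ_2; H1: μ_1 > μ_2 (Welch's two-sample t-test, right-tailed).
t = (x̄_1 − x̄_2)/√(s_1²/n_1 + s_2²/n_2) = (66.39 − 64.45)/√(8.676²/51 + 2.977²/8) = 1.207
Welch–Satterthwaite df ≈ 30.50
p-value = P(T ≥ 1.207) ≈ 0.118
Since p ≈ 0.118 > α = 0.1, fail to reject H0; the data do not provide sufficient evidence against H0.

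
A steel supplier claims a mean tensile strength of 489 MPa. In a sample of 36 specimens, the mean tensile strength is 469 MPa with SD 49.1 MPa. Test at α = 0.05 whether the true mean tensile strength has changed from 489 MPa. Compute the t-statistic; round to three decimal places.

H0: μ = 489; H1: μ ≠ 489 (one-sample t-test, two-sided).
t = (x̄ − μ₀)/(s/√n) = (469 − 489)/(49.1/√36) = -2.444
df = n − 1 = 35
Two-sided p-value ≈ 0.020
Since p ≈ 0.020 < α = 0.05, reject H0; the data support H1.

-2.444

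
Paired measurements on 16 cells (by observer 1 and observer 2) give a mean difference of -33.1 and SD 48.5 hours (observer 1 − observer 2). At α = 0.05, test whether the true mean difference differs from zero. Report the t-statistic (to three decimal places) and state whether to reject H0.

H0: μ_d = 0; H1: μ_d ≠ 0 (paired t-test on the differences, two-sided).
t = d̄/(s_d/√n) = -33.1/(48.5/√16) = -2.730
df = n − 1 = 15
Two-sided p-value ≈ 0.0155
Since p ≈ 0.0155 < α = 0.05, reject H0; the data support H1.

t = -2.730; reject H0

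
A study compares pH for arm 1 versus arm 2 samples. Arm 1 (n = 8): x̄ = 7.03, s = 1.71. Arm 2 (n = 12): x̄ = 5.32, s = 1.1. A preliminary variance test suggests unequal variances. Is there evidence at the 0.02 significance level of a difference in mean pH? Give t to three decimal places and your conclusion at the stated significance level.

t = 2.504; fail to reject H0

Let group 1 = arm 1, group 2 = arm 2. H0: μ_1 = μ_2; H1: μ_1 ≠ μ_2 (Welch's two-sample t-test, two-sided).
t = (x̄_1 − x̄_2)/√(s_1²/n_1 + s_2²/n_2) = (7.03 − 5.32)/√(1.71²/8 + 1.1²/12) = 2.504
Welch–Satterthwaite df ≈ 10.87
Two-sided p-value ≈ 0.030
Since p ≈ 0.030 > α = 0.02, fail to reject H0; the evidence is not statistically significant.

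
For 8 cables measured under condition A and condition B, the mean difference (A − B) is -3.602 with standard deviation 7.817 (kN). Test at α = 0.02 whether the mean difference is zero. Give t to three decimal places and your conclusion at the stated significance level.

t = -1.303; fail to reject H0

H0: μ_d = 0; H1: μ_d ≠ 0 (paired t-test on the differences, two-sided).
t = d̄/(s_d/√n) = -3.602/(7.817/√8) = -1.303
df = n − 1 = 7
Two-sided p-value ≈ 0.2337
Since p ≈ 0.2337 > α = 0.02, fail to reject H0; the evidence is not statistically significant.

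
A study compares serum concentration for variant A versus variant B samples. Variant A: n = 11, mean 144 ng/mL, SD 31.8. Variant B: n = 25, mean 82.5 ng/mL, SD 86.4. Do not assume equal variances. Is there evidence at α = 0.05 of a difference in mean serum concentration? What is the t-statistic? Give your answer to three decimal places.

3.112

Let group 1 = variant A, group 2 = variant B. H0: μ_1 = μ_2; H1: μ_1 ≠ μ_2 (Welch's two-sample t-test, two-sided).
t = (x̄_1 − x̄_2)/√(s_1²/n_1 + s_2²/n_2) = (144 − 82.5)/√(31.8²/11 + 86.4²/25) = 3.112
Welch–Satterthwaite df ≈ 33.44
Two-sided p-value ≈ 0.0038
Since p ≈ 0.0038 < α = 0.05, reject H0; the evidence is statistically significant.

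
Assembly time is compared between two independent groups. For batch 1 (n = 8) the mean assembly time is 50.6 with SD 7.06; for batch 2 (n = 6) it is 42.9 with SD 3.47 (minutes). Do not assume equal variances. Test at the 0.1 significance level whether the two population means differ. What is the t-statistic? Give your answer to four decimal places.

Let group 1 = batch 1, group 2 = batch 2. H0: μ_1 = μ_2; H1: μ_1 ≠ μ_2 (Welch's two-sample t-test, two-sided).
t = (x̄_1 − x̄_2)/√(s_1²/n_1 + s_2²/n_2) = (50.6 − 42.9)/√(7.06²/8 + 3.47²/6) = 2.6829
Welch–Satterthwaite df ≈ 10.68
Two-sided p-value ≈ 0.022
Since p ≈ 0.022 < α = 0.1, reject H0; the data support H1.

2.6829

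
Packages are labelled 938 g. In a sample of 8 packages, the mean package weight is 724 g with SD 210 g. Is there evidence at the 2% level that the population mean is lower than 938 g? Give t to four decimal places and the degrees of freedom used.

t = -2.8823, df = 7

H0: μ = 938; H1: μ < 938 (one-sample t-test, left-tailed).
t = (x̄ − μ₀)/(s/√n) = (724 − 938)/(210/√8) = -2.8823
df = n − 1 = 7
p-value = P(T ≤ -2.8823) ≈ 0.012
Since p ≈ 0.012 < α = 0.02, reject H0; the evidence is statistically significant.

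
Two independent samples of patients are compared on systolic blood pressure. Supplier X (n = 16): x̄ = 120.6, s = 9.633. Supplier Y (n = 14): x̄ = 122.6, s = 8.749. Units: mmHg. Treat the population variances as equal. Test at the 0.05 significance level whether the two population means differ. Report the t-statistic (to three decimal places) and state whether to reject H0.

t = -0.592; fail to reject H0

Let group 1 = supplier X, group 2 = supplier Y. H0: μ_1 = μ_2; H1: μ_1 ≠ μ_2 (two-sample pooled-variance t-test, two-sided).
s_p² = [(16−1)·9.633² + (14−1)·8.749²]/(16+14−2) = 85.2502
t = (120.6 − 122.6)/√[85.2502·(1/16 + 1/14)] = -0.592
df = n₁ + n₂ − 2 = 28
Two-sided p-value ≈ 0.559
Since p ≈ 0.559 > α = 0.05, fail to reject H0; the evidence is not statistically significant.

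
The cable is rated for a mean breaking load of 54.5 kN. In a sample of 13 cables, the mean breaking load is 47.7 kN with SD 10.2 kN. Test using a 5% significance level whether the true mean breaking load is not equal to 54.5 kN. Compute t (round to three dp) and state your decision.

t = -2.404; reject H0

H0: μ = 54.5; H1: μ ≠ 54.5 (one-sample t-test, two-sided).
t = (x̄ − μ₀)/(s/√n) = (47.7 − 54.5)/(10.2/√13) = -2.404
df = n − 1 = 12
Two-sided p-value ≈ 0.0333
Since p ≈ 0.0333 < α = 0.05, reject H0; the evidence is statistically significant.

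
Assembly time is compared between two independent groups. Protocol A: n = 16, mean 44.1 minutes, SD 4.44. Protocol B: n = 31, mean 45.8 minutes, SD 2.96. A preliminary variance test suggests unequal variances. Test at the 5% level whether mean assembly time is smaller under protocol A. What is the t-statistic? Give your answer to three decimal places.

-1.381

Let group 1 = protocol A, group 2 = protocol B. H0: μ_1 = μ_2; H1: μ_1 < μ_2 (Welch's two-sample t-test, left-tailed).
t = (x̄_1 − x̄_2)/√(s_1²/n_1 + s_2²/n_2) = (44.1 − 45.8)/√(4.44²/16 + 2.96²/31) = -1.381
Welch–Satterthwaite df ≈ 22.09
p-value = P(T ≤ -1.381) ≈ 0.0905
Since p ≈ 0.0905 > α = 0.05, fail to reject H0; the evidence is not statistically significant.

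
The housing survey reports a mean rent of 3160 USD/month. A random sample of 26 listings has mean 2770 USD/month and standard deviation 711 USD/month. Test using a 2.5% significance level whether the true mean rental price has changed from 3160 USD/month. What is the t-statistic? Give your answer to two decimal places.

H0: μ = 3160; H1: μ ≠ 3160 (one-sample t-test, two-sided).
t = (x̄ − μ₀)/(s/√n) = (2770 − 3160)/(711/√26) = -2.80
df = n − 1 = 25
Two-sided p-value ≈ 0.0098
Since p ≈ 0.0098 < α = 0.025, reject H0; the data support H1.

-2.80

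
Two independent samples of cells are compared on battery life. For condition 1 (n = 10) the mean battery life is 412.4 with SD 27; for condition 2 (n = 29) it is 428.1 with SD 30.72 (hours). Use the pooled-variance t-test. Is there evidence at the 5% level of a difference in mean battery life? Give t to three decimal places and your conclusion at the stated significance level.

t = -1.434; fail to reject H0

Let group 1 = condition 1, group 2 = condition 2. H0: μ_1 = μ_2; H1: μ_1 ≠ μ_2 (two-sample pooled-variance t-test, two-sided).
s_p² = [(10−1)·27² + (29−1)·30.72²]/(10+29−2) = 891.49
t = (412.4 − 428.1)/√[891.49·(1/10 + 1/29)] = -1.434
df = n₁ + n₂ − 2 = 37
Two-sided p-value ≈ 0.1600
Since p ≈ 0.1600 > α = 0.05, fail to reject H0; the evidence is not statistically significant.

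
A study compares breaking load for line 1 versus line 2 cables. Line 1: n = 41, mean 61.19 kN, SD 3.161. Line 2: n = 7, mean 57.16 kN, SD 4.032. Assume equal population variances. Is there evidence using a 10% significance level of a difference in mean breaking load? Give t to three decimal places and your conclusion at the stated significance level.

t = 2.997; reject H0

Let group 1 = line 1, group 2 = line 2. H0: μ_1 = μ_2; H1: μ_1 ≠ μ_2 (two-sample pooled-variance t-test, two-sided).
s_p² = [(41−1)·3.161² + (7−1)·4.032²]/(41+7−2) = 10.8091
t = (61.19 − 57.16)/√[10.8091·(1/41 + 1/7)] = 2.997
df = n₁ + n₂ − 2 = 46
Two-sided p-value ≈ 0.004
Since p ≈ 0.004 < α = 0.1, reject H0; the data support H1.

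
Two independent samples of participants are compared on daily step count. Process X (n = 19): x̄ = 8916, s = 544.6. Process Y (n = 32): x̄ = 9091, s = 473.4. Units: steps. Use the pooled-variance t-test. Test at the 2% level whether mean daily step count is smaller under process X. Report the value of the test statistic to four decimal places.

-1.2067

Let group 1 = process X, group 2 = process Y. H0: μ_1 = μ_2; H1: μ_1 < μ_2 (two-sample pooled-variance t-test, left-tailed).
s_p² = [(19−1)·544.6² + (32−1)·473.4²]/(19+32−2) = 250733
t = (8916 − 9091)/√[250733·(1/19 + 1/32)] = -1.2067
df = n₁ + n₂ − 2 = 49
p-value = P(T ≤ -1.2067) ≈ 0.117
Since p ≈ 0.117 > α = 0.02, fail to reject H0; the data do not provide sufficient evidence against H0.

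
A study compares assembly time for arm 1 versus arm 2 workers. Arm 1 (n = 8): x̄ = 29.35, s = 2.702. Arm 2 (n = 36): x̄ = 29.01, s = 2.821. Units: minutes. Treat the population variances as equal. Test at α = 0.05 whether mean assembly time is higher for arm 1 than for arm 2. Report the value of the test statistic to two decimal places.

0.31

Let group 1 = arm 1, group 2 = arm 2. H0: μ_1 = μ_2; H1: μ_1 > μ_2 (two-sample pooled-variance t-test, right-tailed).
s_p² = [(8−1)·2.702² + (36−1)·2.821²]/(8+36−2) = 7.8485
t = (29.35 − 29.01)/√[7.8485·(1/8 + 1/36)] = 0.31
df = n₁ + n₂ − 2 = 42
p-value = P(T ≥ 0.31) ≈ 0.379
Since p ≈ 0.379 > α = 0.05, fail to reject H0; the data do not provide sufficient evidence against H0.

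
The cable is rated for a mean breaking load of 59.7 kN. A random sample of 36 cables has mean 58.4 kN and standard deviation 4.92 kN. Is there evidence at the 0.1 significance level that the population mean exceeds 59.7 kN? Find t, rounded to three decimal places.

H0: μ = 59.7; H1: μ > 59.7 (one-sample t-test, right-tailed).
t = (x̄ − μ₀)/(s/√n) = (58.4 − 59.7)/(4.92/√36) = -1.585
df = n − 1 = 35
p-value = P(T ≥ -1.585) ≈ 0.939
Since p ≈ 0.939 > α = 0.1, fail to reject H0; the data do not provide sufficient evidence against H0.

-1.585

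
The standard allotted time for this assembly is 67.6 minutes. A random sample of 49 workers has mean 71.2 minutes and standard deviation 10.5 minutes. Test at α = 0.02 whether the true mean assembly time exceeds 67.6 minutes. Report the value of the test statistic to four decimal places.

H0: μ = 67.6; H1: μ > 67.6 (one-sample t-test, right-tailed).
t = (x̄ − μ₀)/(s/√n) = (71.2 − 67.6)/(10.5/√49) = 2.4000
df = n − 1 = 48
p-value = P(T ≥ 2.4000) ≈ 0.010
Since p ≈ 0.010 < α = 0.02, reject H0; the data support H1.

2.4000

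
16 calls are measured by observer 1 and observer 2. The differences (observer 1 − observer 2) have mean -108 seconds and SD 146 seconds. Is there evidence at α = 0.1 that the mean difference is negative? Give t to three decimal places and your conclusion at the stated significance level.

H0: μ_d = 0; H1: μ_d < 0 (paired t-test on the differences, left-tailed).
t = d̄/(s_d/√n) = -108/(146/√16) = -2.959
df = n − 1 = 15
p-value = P(T ≤ -2.959) ≈ 0.005
Since p ≈ 0.005 < α = 0.1, reject H0; the evidence is statistically significant.

t = -2.959; reject H0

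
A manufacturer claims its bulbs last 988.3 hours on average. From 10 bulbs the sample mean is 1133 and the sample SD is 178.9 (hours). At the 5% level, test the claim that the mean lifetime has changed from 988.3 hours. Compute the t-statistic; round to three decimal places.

H0: μ = 988.3; H1: μ ≠ 988.3 (one-sample t-test, two-sided).
t = (x̄ − μ₀)/(s/√n) = (1133 − 988.3)/(178.9/√10) = 2.558
df = n − 1 = 9
Two-sided p-value ≈ 0.031
Since p ≈ 0.031 < α = 0.05, reject H0; the evidence is statistically significant.

2.558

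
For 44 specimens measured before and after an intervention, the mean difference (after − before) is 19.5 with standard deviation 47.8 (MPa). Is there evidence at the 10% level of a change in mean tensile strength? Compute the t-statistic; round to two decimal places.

2.71

H0: μ_d = 0; H1: μ_d ≠ 0 (paired t-test on the differences, two-sided).
t = d̄/(s_d/√n) = 19.5/(47.8/√44) = 2.71
df = n − 1 = 43
Two-sided p-value ≈ 0.010
Since p ≈ 0.010 < α = 0.1, reject H0; the evidence is statistically significant.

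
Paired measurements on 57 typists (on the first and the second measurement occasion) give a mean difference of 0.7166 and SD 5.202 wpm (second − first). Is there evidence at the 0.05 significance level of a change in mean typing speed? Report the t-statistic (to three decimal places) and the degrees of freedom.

t = 1.040, df = 56

H0: μ_d = 0; H1: μ_d ≠ 0 (paired t-test on the differences, two-sided).
t = d̄/(s_d/√n) = 0.7166/(5.202/√57) = 1.040
df = n − 1 = 56
Two-sided p-value ≈ 0.303
Since p ≈ 0.303 > α = 0.05, fail to reject H0; the evidence is not statistically significant.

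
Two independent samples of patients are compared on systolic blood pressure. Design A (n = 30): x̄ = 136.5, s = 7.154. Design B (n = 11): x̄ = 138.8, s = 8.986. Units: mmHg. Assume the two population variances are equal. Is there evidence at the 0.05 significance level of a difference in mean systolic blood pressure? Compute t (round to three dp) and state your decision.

Let group 1 = design A, group 2 = design B. H0: μ_1 = μ_2; H1: μ_1 ≠ μ_2 (two-sample pooled-variance t-test, two-sided).
s_p² = [(30−1)·7.154² + (11−1)·8.986²]/(30+11−2) = 58.7614
t = (136.5 − 138.8)/√[58.7614·(1/30 + 1/11)] = -0.851
df = n₁ + n₂ − 2 = 39
Two-sided p-value ≈ 0.400
Since p ≈ 0.400 > α = 0.05, fail to reject H0; the data do not provide sufficient evidence against H0.

t = -0.851; fail to reject H0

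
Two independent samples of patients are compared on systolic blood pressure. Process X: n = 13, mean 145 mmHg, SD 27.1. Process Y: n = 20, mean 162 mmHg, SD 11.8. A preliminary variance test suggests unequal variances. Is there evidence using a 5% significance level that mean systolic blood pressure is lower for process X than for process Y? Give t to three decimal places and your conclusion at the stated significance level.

t = -2.134; reject H0

Let group 1 = process X, group 2 = process Y. H0: μ_1 = μ_2; H1: μ_1 < μ_2 (Welch's two-sample t-test, left-tailed).
t = (x̄_1 − x̄_2)/√(s_1²/n_1 + s_2²/n_2) = (145 − 162)/√(27.1²/13 + 11.8²/20) = -2.134
Welch–Satterthwaite df ≈ 15.00
p-value = P(T ≤ -2.134) ≈ 0.0249
Since p ≈ 0.0249 < α = 0.05, reject H0; the data support H1.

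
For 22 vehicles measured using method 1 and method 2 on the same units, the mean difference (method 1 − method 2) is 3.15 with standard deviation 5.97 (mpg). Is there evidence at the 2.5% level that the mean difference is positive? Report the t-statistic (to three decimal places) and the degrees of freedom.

H0: μ_d = 0; H1: μ_d > 0 (paired t-test on the differences, right-tailed).
t = d̄/(s_d/√n) = 3.15/(5.97/√22) = 2.475
df = n − 1 = 21
p-value = P(T ≥ 2.475) ≈ 0.011
Since p ≈ 0.011 < α = 0.025, reject H0; the evidence is statistically significant.

t = 2.475, df = 21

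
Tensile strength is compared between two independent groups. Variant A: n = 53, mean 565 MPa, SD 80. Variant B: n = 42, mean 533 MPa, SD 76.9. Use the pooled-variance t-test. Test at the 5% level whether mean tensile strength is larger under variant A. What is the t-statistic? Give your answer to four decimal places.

1.9695

Let group 1 = variant A, group 2 = variant B. H0: μ_1 = μ_2; H1: μ_1 > μ_2 (two-sample pooled-variance t-test, right-tailed).
s_p² = [(53−1)·80² + (42−1)·76.9²]/(53+42−2) = 6185.57
t = (565 − 533)/√[6185.57·(1/53 + 1/42)] = 1.9695
df = n₁ + n₂ − 2 = 93
p-value = P(T ≥ 1.9695) ≈ 0.0259
Since p ≈ 0.0259 < α = 0.05, reject H0; the evidence is statistically significant.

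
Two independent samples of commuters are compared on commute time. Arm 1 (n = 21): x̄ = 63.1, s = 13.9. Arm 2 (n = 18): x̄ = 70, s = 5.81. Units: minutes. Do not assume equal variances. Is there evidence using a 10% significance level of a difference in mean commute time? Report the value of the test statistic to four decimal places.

Let group 1 = arm 1, group 2 = arm 2. H0: μ_1 = μ_2; H1: μ_1 ≠ μ_2 (Welch's two-sample t-test, two-sided).
t = (x̄_1 − x̄_2)/√(s_1²/n_1 + s_2²/n_2) = (63.1 − 70)/√(13.9²/21 + 5.81²/18) = -2.0733
Welch–Satterthwaite df ≈ 27.63
Two-sided p-value ≈ 0.0476
Since p ≈ 0.0476 < α = 0.1, reject H0; the data support H1.

-2.0733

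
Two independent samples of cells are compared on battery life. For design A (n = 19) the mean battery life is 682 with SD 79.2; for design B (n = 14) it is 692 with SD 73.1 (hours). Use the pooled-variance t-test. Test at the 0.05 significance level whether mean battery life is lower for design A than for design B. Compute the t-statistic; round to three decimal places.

-0.370

Let group 1 = design A, group 2 = design B. H0: μ_1 = μ_2; H1: μ_1 < μ_2 (two-sample pooled-variance t-test, left-tailed).
s_p² = [(19−1)·79.2² + (14−1)·73.1²]/(19+14−2) = 5883.05
t = (682 − 692)/√[5883.05·(1/19 + 1/14)] = -0.370
df = n₁ + n₂ − 2 = 31
p-value = P(T ≤ -0.370) ≈ 0.357
Since p ≈ 0.357 > α = 0.05, fail to reject H0; the evidence is not statistically significant.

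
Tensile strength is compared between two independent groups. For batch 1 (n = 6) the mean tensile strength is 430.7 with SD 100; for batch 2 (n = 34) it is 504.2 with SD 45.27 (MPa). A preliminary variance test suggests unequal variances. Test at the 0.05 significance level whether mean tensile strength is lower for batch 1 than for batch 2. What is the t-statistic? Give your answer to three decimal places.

Let group 1 = batch 1, group 2 = batch 2. H0: μ_1 = μ_2; H1: μ_1 < μ_2 (Welch's two-sample t-test, left-tailed).
t = (x̄_1 − x̄_2)/√(s_1²/n_1 + s_2²/n_2) = (430.7 − 504.2)/√(100²/6 + 45.27²/34) = -1.769
Welch–Satterthwaite df ≈ 5.37
p-value = P(T ≤ -1.769) ≈ 0.0666
Since p ≈ 0.0666 > α = 0.05, fail to reject H0; the evidence is not statistically significant.

-1.769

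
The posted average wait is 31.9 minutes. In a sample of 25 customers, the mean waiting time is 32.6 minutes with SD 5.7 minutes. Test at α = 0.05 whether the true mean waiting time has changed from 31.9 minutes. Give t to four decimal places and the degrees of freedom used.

H0: μ = 31.9; H1: μ ≠ 31.9 (one-sample t-test, two-sided).
t = (x̄ − μ₀)/(s/√n) = (32.6 − 31.9)/(5.7/√25) = 0.6140
df = n − 1 = 24
Two-sided p-value ≈ 0.5450
Since p ≈ 0.5450 > α = 0.05, fail to reject H0; the evidence is not statistically significant.

t = 0.6140, df = 24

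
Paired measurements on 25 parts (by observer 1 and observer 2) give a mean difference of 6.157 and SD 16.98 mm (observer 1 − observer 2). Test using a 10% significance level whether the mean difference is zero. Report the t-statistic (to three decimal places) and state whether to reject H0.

H0: μ_d = 0; H1: μ_d ≠ 0 (paired t-test on the differences, two-sided).
t = d̄/(s_d/√n) = 6.157/(16.98/√25) = 1.813
df = n − 1 = 24
Two-sided p-value ≈ 0.082
Since p ≈ 0.082 < α = 0.1, reject H0; the data support H1.

t = 1.813; reject H0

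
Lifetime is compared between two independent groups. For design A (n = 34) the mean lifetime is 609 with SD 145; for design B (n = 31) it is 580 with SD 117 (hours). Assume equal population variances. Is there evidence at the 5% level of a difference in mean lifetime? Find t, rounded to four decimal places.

Let group 1 = design A, group 2 = design B. H0: μ_1 = μ_2; H1: μ_1 ≠ μ_2 (two-sample pooled-variance t-test, two-sided).
s_p² = [(34−1)·145² + (31−1)·117²]/(34+31−2) = 17531.7
t = (609 − 580)/√[17531.7·(1/34 + 1/31)] = 0.8820
df = n₁ + n₂ − 2 = 63
Two-sided p-value ≈ 0.381
Since p ≈ 0.381 > α = 0.05, fail to reject H0; the evidence is not statistically significant.

0.8820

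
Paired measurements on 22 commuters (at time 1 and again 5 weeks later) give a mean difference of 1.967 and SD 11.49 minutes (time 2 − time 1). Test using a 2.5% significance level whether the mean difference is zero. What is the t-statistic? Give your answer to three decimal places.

0.803

H0: μ_d = 0; H1: μ_d ≠ 0 (paired t-test on the differences, two-sided).
t = d̄/(s_d/√n) = 1.967/(11.49/√22) = 0.803
df = n − 1 = 21
Two-sided p-value ≈ 0.431
Since p ≈ 0.431 > α = 0.025, fail to reject H0; the evidence is not statistically significant.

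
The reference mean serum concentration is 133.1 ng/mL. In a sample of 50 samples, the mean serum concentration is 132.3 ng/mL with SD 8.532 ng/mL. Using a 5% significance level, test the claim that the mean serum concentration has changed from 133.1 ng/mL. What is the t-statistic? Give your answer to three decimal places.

H0: μ = 133.1; H1: μ ≠ 133.1 (one-sample t-test, two-sided).
t = (x̄ − μ₀)/(s/√n) = (132.3 − 133.1)/(8.532/√50) = -0.663
df = n − 1 = 49
Two-sided p-value ≈ 0.510
Since p ≈ 0.510 > α = 0.05, fail to reject H0; the data do not provide sufficient evidence against H0.

-0.663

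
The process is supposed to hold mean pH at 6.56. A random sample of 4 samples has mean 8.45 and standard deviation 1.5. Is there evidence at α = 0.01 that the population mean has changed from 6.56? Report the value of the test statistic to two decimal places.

2.52

H0: μ = 6.56; H1: μ ≠ 6.56 (one-sample t-test, two-sided).
t = (x̄ − μ₀)/(s/√n) = (8.45 − 6.56)/(1.5/√4) = 2.52
df = n − 1 = 3
Two-sided p-value ≈ 0.0862
Since p ≈ 0.0862 > α = 0.01, fail to reject H0; the data do not provide sufficient evidence against H0.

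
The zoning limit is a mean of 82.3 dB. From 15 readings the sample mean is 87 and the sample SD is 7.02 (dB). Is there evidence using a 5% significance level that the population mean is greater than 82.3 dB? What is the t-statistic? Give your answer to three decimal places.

2.593

H0: μ = 82.3; H1: μ > 82.3 (one-sample t-test, right-tailed).
t = (x̄ − μ₀)/(s/√n) = (87 − 82.3)/(7.02/√15) = 2.593
df = n − 1 = 14
p-value = P(T ≥ 2.593) ≈ 0.011
Since p ≈ 0.011 < α = 0.05, reject H0; the data support H1.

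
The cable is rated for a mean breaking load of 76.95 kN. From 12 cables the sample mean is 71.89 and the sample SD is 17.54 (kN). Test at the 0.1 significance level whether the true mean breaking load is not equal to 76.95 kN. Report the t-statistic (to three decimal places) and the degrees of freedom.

H0: μ = 76.95; H1: μ ≠ 76.95 (one-sample t-test, two-sided).
t = (x̄ − μ₀)/(s/√n) = (71.89 − 76.95)/(17.54/√12) = -0.999
df = n − 1 = 11
Two-sided p-value ≈ 0.339
Since p ≈ 0.339 > α = 0.1, fail to reject H0; the data do not provide sufficient evidence against H0.

t = -0.999, df = 11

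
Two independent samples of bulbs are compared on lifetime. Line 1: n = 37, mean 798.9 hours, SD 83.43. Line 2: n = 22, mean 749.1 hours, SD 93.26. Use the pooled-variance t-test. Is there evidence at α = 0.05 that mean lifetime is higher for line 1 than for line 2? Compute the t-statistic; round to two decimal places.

2.12

Let group 1 = line 1, group 2 = line 2. H0: μ_1 = μ_2; H1: μ_1 > μ_2 (two-sample pooled-variance t-test, right-tailed).
s_p² = [(37−1)·83.43² + (22−1)·93.26²]/(37+22−2) = 7600.46
t = (798.9 − 749.1)/√[7600.46·(1/37 + 1/22)] = 2.12
df = n₁ + n₂ − 2 = 57
p-value = P(T ≥ 2.12) ≈ 0.0191
Since p ≈ 0.0191 < α = 0.05, reject H0; the evidence is statistically significant.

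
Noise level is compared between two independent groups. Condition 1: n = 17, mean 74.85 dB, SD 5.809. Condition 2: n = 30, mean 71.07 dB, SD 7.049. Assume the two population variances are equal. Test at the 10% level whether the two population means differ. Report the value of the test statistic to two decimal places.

1.88

Let group 1 = condition 1, group 2 = condition 2. H0: μ_1 = μ_2; H1: μ_1 ≠ μ_2 (two-sample pooled-variance t-test, two-sided).
s_p² = [(17−1)·5.809² + (30−1)·7.049²]/(17+30−2) = 44.0195
t = (74.85 − 71.07)/√[44.0195·(1/17 + 1/30)] = 1.88
df = n₁ + n₂ − 2 = 45
Two-sided p-value ≈ 0.067
Since p ≈ 0.067 < α = 0.1, reject H0; the data support H1.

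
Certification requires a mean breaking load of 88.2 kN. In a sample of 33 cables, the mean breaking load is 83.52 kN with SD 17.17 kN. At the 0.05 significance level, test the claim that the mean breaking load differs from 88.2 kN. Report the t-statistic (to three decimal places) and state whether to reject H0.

t = -1.566; fail to reject H0

H0: μ = 88.2; H1: μ ≠ 88.2 (one-sample t-test, two-sided).
t = (x̄ − μ₀)/(s/√n) = (83.52 − 88.2)/(17.17/√33) = -1.566
df = n − 1 = 32
Two-sided p-value ≈ 0.127
Since p ≈ 0.127 > α = 0.05, fail to reject H0; the data do not provide sufficient evidence against H0.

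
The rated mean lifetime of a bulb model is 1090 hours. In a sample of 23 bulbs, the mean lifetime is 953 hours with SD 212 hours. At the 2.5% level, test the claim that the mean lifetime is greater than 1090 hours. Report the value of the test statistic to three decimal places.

-3.099

H0: μ = 1090; H1: μ > 1090 (one-sample t-test, right-tailed).
t = (x̄ − μ₀)/(s/√n) = (953 − 1090)/(212/√23) = -3.099
df = n − 1 = 22
p-value = P(T ≥ -3.099) ≈ 0.9974
Since p ≈ 0.9974 > α = 0.025, fail to reject H0; the evidence is not statistically significant.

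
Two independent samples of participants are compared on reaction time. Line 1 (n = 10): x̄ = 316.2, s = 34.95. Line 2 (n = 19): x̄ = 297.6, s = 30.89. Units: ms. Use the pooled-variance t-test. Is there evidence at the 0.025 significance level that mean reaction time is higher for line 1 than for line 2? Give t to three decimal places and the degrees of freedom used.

Let group 1 = line 1, group 2 = line 2. H0: μ_1 = μ_2; H1: μ_1 > μ_2 (two-sample pooled-variance t-test, right-tailed).
s_p² = [(10−1)·34.95² + (19−1)·30.89²]/(10+19−2) = 1043.3
t = (316.2 − 297.6)/√[1043.3·(1/10 + 1/19)] = 1.474
df = n₁ + n₂ − 2 = 27
p-value = P(T ≥ 1.474) ≈ 0.076
Since p ≈ 0.076 > α = 0.025, fail to reject H0; the data do not provide sufficient evidence against H0.

t = 1.474, df = 27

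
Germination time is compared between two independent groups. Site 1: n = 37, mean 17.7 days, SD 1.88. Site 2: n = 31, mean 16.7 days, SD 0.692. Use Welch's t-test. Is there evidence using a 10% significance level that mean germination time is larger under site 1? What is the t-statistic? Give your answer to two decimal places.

3.00

Let group 1 = site 1, group 2 = site 2. H0: μ_1 = μ_2; H1: μ_1 > μ_2 (Welch's two-sample t-test, right-tailed).
t = (x̄_1 − x̄_2)/√(s_1²/n_1 + s_2²/n_2) = (17.7 − 16.7)/√(1.88²/37 + 0.692²/31) = 3.00
Welch–Satterthwaite df ≈ 47.11
p-value = P(T ≥ 3.00) ≈ 0.002
Since p ≈ 0.002 < α = 0.1, reject H0; the evidence is statistically significant.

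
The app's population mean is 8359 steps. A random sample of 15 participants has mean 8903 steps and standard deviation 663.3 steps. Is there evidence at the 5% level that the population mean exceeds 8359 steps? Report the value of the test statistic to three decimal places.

H0: μ = 8359; H1: μ > 8359 (one-sample t-test, right-tailed).
t = (x̄ − μ₀)/(s/√n) = (8903 − 8359)/(663.3/√15) = 3.176
df = n − 1 = 14
p-value = P(T ≥ 3.176) ≈ 0.003
Since p ≈ 0.003 < α = 0.05, reject H0; the data support H1.

3.176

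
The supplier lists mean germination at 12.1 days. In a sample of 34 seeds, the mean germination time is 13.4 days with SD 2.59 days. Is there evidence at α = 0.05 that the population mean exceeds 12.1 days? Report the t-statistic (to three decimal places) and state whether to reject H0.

H0: μ = 12.1; H1: μ > 12.1 (one-sample t-test, right-tailed).
t = (x̄ − μ₀)/(s/√n) = (13.4 − 12.1)/(2.59/√34) = 2.927
df = n − 1 = 33
p-value = P(T ≥ 2.927) ≈ 0.003
Since p ≈ 0.003 < α = 0.05, reject H0; the data support H1.

t = 2.927; reject H0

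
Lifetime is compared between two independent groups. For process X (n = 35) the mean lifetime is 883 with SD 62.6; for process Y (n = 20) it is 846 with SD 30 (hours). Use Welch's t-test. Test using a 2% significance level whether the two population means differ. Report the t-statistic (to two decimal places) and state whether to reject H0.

t = 2.95; reject H0

Let group 1 = process X, group 2 = process Y. H0: μ_1 = μ_2; H1: μ_1 ≠ μ_2 (Welch's two-sample t-test, two-sided).
t = (x̄_1 − x̄_2)/√(s_1²/n_1 + s_2²/n_2) = (883 − 846)/√(62.6²/35 + 30²/20) = 2.95
Welch–Satterthwaite df ≈ 51.84
Two-sided p-value ≈ 0.005
Since p ≈ 0.005 < α = 0.02, reject H0; the data support H1.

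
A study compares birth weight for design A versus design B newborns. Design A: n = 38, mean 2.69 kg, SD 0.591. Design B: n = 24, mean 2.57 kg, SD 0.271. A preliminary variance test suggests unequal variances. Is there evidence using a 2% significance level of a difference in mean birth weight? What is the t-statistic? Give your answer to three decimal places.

Let group 1 = design A, group 2 = design B. H0: μ_1 = μ_2; H1: μ_1 ≠ μ_2 (Welch's two-sample t-test, two-sided).
t = (x̄_1 − x̄_2)/√(s_1²/n_1 + s_2²/n_2) = (2.69 − 2.57)/√(0.591²/38 + 0.271²/24) = 1.084
Welch–Satterthwaite df ≈ 55.79
Two-sided p-value ≈ 0.283
Since p ≈ 0.283 > α = 0.02, fail to reject H0; the data do not provide sufficient evidence against H0.

1.084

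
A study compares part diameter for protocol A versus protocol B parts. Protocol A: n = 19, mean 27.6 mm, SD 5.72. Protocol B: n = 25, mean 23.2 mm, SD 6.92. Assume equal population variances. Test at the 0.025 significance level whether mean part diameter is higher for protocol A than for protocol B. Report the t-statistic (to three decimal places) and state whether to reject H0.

Let group 1 = protocol A, group 2 = protocol B. H0: μ_1 = μ_2; H1: μ_1 > μ_2 (two-sample pooled-variance t-test, right-tailed).
s_p² = [(19−1)·5.72² + (25−1)·6.92²]/(19+25−2) = 41.3858
t = (27.6 − 23.2)/√[41.3858·(1/19 + 1/25)] = 2.247
df = n₁ + n₂ − 2 = 42
p-value = P(T ≥ 2.247) ≈ 0.0150
Since p ≈ 0.0150 < α = 0.025, reject H0; the evidence is statistically significant.

t = 2.247; reject H0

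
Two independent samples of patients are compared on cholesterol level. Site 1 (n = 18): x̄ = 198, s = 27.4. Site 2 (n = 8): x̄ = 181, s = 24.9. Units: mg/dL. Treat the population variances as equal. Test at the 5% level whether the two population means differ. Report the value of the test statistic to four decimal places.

Let group 1 = site 1, group 2 = site 2. H0: μ_1 = μ_2; H1: μ_1 ≠ μ_2 (two-sample pooled-variance t-test, two-sided).
s_p² = [(18−1)·27.4² + (8−1)·24.9²]/(18+8−2) = 712.625
t = (198 − 181)/√[712.625·(1/18 + 1/8)] = 1.4987
df = n₁ + n₂ − 2 = 24
Two-sided p-value ≈ 0.1470
Since p ≈ 0.1470 > α = 0.05, fail to reject H0; the evidence is not statistically significant.

1.4987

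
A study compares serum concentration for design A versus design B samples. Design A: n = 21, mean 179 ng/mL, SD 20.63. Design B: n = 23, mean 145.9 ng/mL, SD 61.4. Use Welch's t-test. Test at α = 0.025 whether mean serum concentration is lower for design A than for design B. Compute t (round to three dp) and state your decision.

Let group 1 = design A, group 2 = design B. H0: μ_1 = μ_2; H1: μ_1 < μ_2 (Welch's two-sample t-test, left-tailed).
t = (x̄_1 − x̄_2)/√(s_1²/n_1 + s_2²/n_2) = (179 − 145.9)/√(20.63²/21 + 61.4²/23) = 2.439
Welch–Satterthwaite df ≈ 27.32
p-value = P(T ≤ 2.439) ≈ 0.9893
Since p ≈ 0.9893 > α = 0.025, fail to reject H0; the evidence is not statistically significant.

t = 2.439; fail to reject H0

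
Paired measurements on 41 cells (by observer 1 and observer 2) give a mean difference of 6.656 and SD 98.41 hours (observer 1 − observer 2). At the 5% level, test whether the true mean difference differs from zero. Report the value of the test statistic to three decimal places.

0.433

H0: μ_d = 0; H1: μ_d ≠ 0 (paired t-test on the differences, two-sided).
t = d̄/(s_d/√n) = 6.656/(98.41/√41) = 0.433
df = n − 1 = 40
Two-sided p-value ≈ 0.6673
Since p ≈ 0.6673 > α = 0.05, fail to reject H0; the data do not provide sufficient evidence against H0.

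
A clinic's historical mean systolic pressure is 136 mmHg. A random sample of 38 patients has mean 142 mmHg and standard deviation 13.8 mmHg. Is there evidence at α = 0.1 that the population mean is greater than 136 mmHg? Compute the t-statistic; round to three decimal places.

H0: μ = 136; H1: μ > 136 (one-sample t-test, right-tailed).
t = (x̄ − μ₀)/(s/√n) = (142 − 136)/(13.8/√38) = 2.680
df = n − 1 = 37
p-value = P(T ≥ 2.680) ≈ 0.0055
Since p ≈ 0.0055 < α = 0.1, reject H0; the evidence is statistically significant.

2.680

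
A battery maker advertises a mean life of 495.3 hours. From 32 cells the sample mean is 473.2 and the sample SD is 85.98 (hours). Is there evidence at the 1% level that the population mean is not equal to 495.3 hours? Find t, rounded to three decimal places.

H0: μ = 495.3; H1: μ ≠ 495.3 (one-sample t-test, two-sided).
t = (x̄ − μ₀)/(s/√n) = (473.2 − 495.3)/(85.98/√32) = -1.454
df = n − 1 = 31
Two-sided p-value ≈ 0.156
Since p ≈ 0.156 > α = 0.01, fail to reject H0; the evidence is not statistically significant.

-1.454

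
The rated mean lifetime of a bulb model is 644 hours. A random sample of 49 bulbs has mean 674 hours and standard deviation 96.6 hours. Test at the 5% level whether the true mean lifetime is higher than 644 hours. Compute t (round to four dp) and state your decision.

H0: μ = 644; H1: μ > 644 (one-sample t-test, right-tailed).
t = (x̄ − μ₀)/(s/√n) = (674 − 644)/(96.6/√49) = 2.1739
df = n − 1 = 48
p-value = P(T ≥ 2.1739) ≈ 0.0173
Since p ≈ 0.0173 < α = 0.05, reject H0; the data support H1.

t = 2.1739; reject H0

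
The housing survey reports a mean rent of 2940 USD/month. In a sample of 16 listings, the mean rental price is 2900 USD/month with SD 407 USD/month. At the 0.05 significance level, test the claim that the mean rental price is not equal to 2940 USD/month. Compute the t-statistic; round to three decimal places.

-0.393

H0: μ = 2940; H1: μ ≠ 2940 (one-sample t-test, two-sided).
t = (x̄ − μ₀)/(s/√n) = (2900 − 2940)/(407/√16) = -0.393
df = n − 1 = 15
Two-sided p-value ≈ 0.6998
Since p ≈ 0.6998 > α = 0.05, fail to reject H0; the evidence is not statistically significant.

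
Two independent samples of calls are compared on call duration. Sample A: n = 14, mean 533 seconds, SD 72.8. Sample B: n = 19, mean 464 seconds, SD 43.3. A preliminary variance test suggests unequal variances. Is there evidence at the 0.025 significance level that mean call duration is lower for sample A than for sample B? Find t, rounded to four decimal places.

3.1585

Let group 1 = sample A, group 2 = sample B. H0: μ_1 = μ_2; H1: μ_1 < μ_2 (Welch's two-sample t-test, left-tailed).
t = (x̄_1 − x̄_2)/√(s_1²/n_1 + s_2²/n_2) = (533 − 464)/√(72.8²/14 + 43.3²/19) = 3.1585
Welch–Satterthwaite df ≈ 19.69
p-value = P(T ≤ 3.1585) ≈ 0.9975
Since p ≈ 0.9975 > α = 0.025, fail to reject H0; the evidence is not statistically significant.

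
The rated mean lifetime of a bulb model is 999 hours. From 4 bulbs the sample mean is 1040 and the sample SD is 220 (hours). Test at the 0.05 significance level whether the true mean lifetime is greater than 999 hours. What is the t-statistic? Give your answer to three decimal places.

H0: μ = 999; H1: μ > 999 (one-sample t-test, right-tailed).
t = (x̄ − μ₀)/(s/√n) = (1040 − 999)/(220/√4) = 0.373
df = n − 1 = 3
p-value = P(T ≥ 0.373) ≈ 0.3671
Since p ≈ 0.3671 > α = 0.05, fail to reject H0; the data do not provide sufficient evidence against H0.

0.373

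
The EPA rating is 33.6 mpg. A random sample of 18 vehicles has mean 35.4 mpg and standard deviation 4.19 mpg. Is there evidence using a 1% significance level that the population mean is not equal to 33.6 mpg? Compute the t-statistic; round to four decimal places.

H0: μ = 33.6; H1: μ ≠ 33.6 (one-sample t-test, two-sided).
t = (x̄ − μ₀)/(s/√n) = (35.4 − 33.6)/(4.19/√18) = 1.8226
df = n − 1 = 17
Two-sided p-value ≈ 0.086
Since p ≈ 0.086 > α = 0.01, fail to reject H0; the data do not provide sufficient evidence against H0.

1.8226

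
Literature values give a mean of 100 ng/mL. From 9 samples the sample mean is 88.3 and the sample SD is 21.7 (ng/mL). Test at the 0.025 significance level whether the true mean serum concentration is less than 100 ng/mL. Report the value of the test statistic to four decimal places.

-1.6175

H0: μ = 100; H1: μ < 100 (one-sample t-test, left-tailed).
t = (x̄ − μ₀)/(s/√n) = (88.3 − 100)/(21.7/√9) = -1.6175
df = n − 1 = 8
p-value = P(T ≤ -1.6175) ≈ 0.072
Since p ≈ 0.072 > α = 0.025, fail to reject H0; the evidence is not statistically significant.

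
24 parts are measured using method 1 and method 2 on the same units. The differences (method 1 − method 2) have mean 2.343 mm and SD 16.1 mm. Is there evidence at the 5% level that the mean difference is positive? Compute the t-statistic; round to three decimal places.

H0: μ_d = 0; H1: μ_d > 0 (paired t-test on the differences, right-tailed).
t = d̄/(s_d/√n) = 2.343/(16.1/√24) = 0.713
df = n − 1 = 23
p-value = P(T ≥ 0.713) ≈ 0.2415
Since p ≈ 0.2415 > α = 0.05, fail to reject H0; the data do not provide sufficient evidence against H0.

0.713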